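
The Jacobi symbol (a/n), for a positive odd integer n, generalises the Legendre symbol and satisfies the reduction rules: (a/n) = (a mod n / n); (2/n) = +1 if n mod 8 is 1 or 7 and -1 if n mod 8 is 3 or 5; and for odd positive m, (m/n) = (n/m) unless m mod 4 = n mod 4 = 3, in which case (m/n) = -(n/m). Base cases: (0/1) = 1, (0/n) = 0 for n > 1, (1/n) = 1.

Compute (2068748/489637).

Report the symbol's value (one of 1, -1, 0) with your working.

-1

(2068748/489637): 2068748 mod 489637 = 110200, so (2068748/489637) = (110200/489637)
factor out 2^3: 110200 = 2^3·13775; with 489637 mod 8 = 5, (2/489637) = -1; sign now -1; continue with (13775/489637)
flip (13775/489637) -> (489637/13775): both odd, 13775 mod 4 = 3, 489637 mod 4 = 1, so the flip contributes +1; sign now -1
(489637/13775): 489637 mod 13775 = 7512, so (489637/13775) = (7512/13775)
factor out 2^3: 7512 = 2^3·939; with 13775 mod 8 = 7, (2/13775) = +1; sign now -1; continue with (939/13775)
flip (939/13775) -> (13775/939): both odd, 939 mod 4 = 3, 13775 mod 4 = 3, so the flip contributes -1; sign now +1
(13775/939): 13775 mod 939 = 629, so (13775/939) = (629/939)
flip (629/939) -> (939/629): both odd, 629 mod 4 = 1, 939 mod 4 = 3, so the flip contributes +1; sign now +1
(939/629): 939 mod 629 = 310, so (939/629) = (310/629)
factor out 2^1: 310 = 2^1·155; with 629 mod 8 = 5, (2/629) = -1; sign now -1; continue with (155/629)
flip (155/629) -> (629/155): both odd, 155 mod 4 = 3, 629 mod 4 = 1, so the flip contributes +1; sign now -1
(629/155): 629 mod 155 = 9, so (629/155) = (9/155)
flip (9/155) -> (155/9): both odd, 9 mod 4 = 1, 155 mod 4 = 3, so the flip contributes +1; sign now -1
(155/9): 155 mod 9 = 2, so (155/9) = (2/9)
factor out 2^1: 2 = 2^1·1; with 9 mod 8 = 1, (2/9) = +1; sign now -1; continue with (1/9)
reached (1/9) = 1, so the symbol is -1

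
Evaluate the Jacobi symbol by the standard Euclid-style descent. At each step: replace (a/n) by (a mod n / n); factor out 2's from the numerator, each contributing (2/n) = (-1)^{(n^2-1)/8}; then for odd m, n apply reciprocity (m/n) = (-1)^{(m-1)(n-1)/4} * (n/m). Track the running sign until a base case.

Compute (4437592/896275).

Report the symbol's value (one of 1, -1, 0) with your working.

1

(4437592/896275): 4437592 mod 896275 = 852492, so (4437592/896275) = (852492/896275)
factor out 2^2: 852492 = 2^2·213123; with 896275 mod 8 = 3, (2/896275) = -1; sign now +1; continue with (213123/896275)
flip (213123/896275) -> (896275/213123): both odd, 213123 mod 4 = 3, 896275 mod 4 = 3, so the flip contributes -1; sign now -1
(896275/213123): 896275 mod 213123 = 43783, so (896275/213123) = (43783/213123)
flip (43783/213123) -> (213123/43783): both odd, 43783 mod 4 = 3, 213123 mod 4 = 3, so the flip contributes -1; sign now +1
(213123/43783): 213123 mod 43783 = 37991, so (213123/43783) = (37991/43783)
flip (37991/43783) -> (43783/37991): both odd, 37991 mod 4 = 3, 43783 mod 4 = 3, so the flip contributes -1; sign now -1
(43783/37991): 43783 mod 37991 = 5792, so (43783/37991) = (5792/37991)
factor out 2^5: 5792 = 2^5·181; with 37991 mod 8 = 7, (2/37991) = +1; sign now -1; continue with (181/37991)
flip (181/37991) -> (37991/181): both odd, 181 mod 4 = 1, 37991 mod 4 = 3, so the flip contributes +1; sign now -1
(37991/181): 37991 mod 181 = 162, so (37991/181) = (162/181)
factor out 2^1: 162 = 2^1·81; with 181 mod 8 = 5, (2/181) = -1; sign now +1; continue with (81/181)
flip (81/181) -> (181/81): both odd, 81 mod 4 = 1, 181 mod 4 = 1, so the flip contributes +1; sign now +1
(181/81): 181 mod 81 = 19, so (181/81) = (19/81)
flip (19/81) -> (81/19): both odd, 19 mod 4 = 3, 81 mod 4 = 1, so the flip contributes +1; sign now +1
(81/19): 81 mod 19 = 5, so (81/19) = (5/19)
flip (5/19) -> (19/5): both odd, 5 mod 4 = 1, 19 mod 4 = 3, so the flip contributes +1; sign now +1
(19/5): 19 mod 5 = 4, so (19/5) = (4/5)
factor out 2^2: 4 = 2^2·1; with 5 mod 8 = 5, (2/5) = -1; sign now +1; continue with (1/5)
reached (1/5) = 1, so the symbol is +1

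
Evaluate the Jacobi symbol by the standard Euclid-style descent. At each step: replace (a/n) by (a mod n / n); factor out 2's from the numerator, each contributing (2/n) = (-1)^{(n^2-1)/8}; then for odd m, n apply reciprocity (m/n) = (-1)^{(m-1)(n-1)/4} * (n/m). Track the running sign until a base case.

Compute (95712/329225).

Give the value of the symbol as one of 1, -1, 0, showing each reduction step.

-1

95712 = 2^5·2991; (2/329225) = +1 since 329225 mod 8 = 1, so (95712/329225) = (+1)^5·(2991/329225); sign now +1
reciprocity: (2991/329225) = +1·(329225/2991) since 2991 mod 4 = 3, 329225 mod 4 = 1; sign now +1
(329225/2991) = (215/2991)   [reduce mod 2991]
reciprocity: (215/2991) = -1·(2991/215) since 215 mod 4 = 3, 2991 mod 4 = 3; sign now -1
(2991/215) = (196/215)   [reduce mod 215]
196 = 2^2·49; (2/215) = +1 since 215 mod 8 = 7, so (196/215) = (+1)^2·(49/215); sign now -1
reciprocity: (49/215) = +1·(215/49) since 49 mod 4 = 1, 215 mod 4 = 3; sign now -1
(215/49) = (19/49)   [reduce mod 49]
reciprocity: (19/49) = +1·(49/19) since 19 mod 4 = 3, 49 mod 4 = 1; sign now -1
(49/19) = (11/19)   [reduce mod 19]
reciprocity: (11/19) = -1·(19/11) since 11 mod 4 = 3, 19 mod 4 = 3; sign now +1
(19/11) = (8/11)   [reduce mod 11]
8 = 2^3·1; (2/11) = -1 since 11 mod 8 = 3, so (8/11) = (-1)^3·(1/11); sign now -1
(1/11) = 1; final value = sign = -1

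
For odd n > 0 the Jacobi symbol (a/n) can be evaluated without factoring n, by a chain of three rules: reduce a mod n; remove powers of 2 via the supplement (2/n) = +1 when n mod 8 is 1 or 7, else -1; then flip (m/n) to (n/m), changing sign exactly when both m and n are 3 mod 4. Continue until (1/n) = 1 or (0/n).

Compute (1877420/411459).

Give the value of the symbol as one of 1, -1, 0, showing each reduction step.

(1877420/411459): 1877420 mod 411459 = 231584, so (1877420/411459) = (231584/411459)
factor out 2^5: 231584 = 2^5·7237; with 411459 mod 8 = 3, (2/411459) = -1; sign now -1; continue with (7237/411459)
flip (7237/411459) -> (411459/7237): both odd, 7237 mod 4 = 1, 411459 mod 4 = 3, so the flip contributes +1; sign now -1
(411459/7237): 411459 mod 7237 = 6187, so (411459/7237) = (6187/7237)
flip (6187/7237) -> (7237/6187): both odd, 6187 mod 4 = 3, 7237 mod 4 = 1, so the flip contributes +1; sign now -1
(7237/6187): 7237 mod 6187 = 1050, so (7237/6187) = (1050/6187)
factor out 2^1: 1050 = 2^1·525; with 6187 mod 8 = 3, (2/6187) = -1; sign now +1; continue with (525/6187)
flip (525/6187) -> (6187/525): both odd, 525 mod 4 = 1, 6187 mod 4 = 3, so the flip contributes +1; sign now +1
(6187/525): 6187 mod 525 = 412, so (6187/525) = (412/525)
factor out 2^2: 412 = 2^2·103; with 525 mod 8 = 5, (2/525) = -1; sign now +1; continue with (103/525)
flip (103/525) -> (525/103): both odd, 103 mod 4 = 3, 525 mod 4 = 1, so the flip contributes +1; sign now +1
(525/103): 525 mod 103 = 10, so (525/103) = (10/103)
factor out 2^1: 10 = 2^1·5; with 103 mod 8 = 7, (2/103) = +1; sign now +1; continue with (5/103)
flip (5/103) -> (103/5): both odd, 5 mod 4 = 1, 103 mod 4 = 3, so the flip contributes +1; sign now +1
(103/5): 103 mod 5 = 3, so (103/5) = (3/5)
flip (3/5) -> (5/3): both odd, 3 mod 4 = 3, 5 mod 4 = 1, so the flip contributes +1; sign now +1
(5/3): 5 mod 3 = 2, so (5/3) = (2/3)
factor out 2^1: 2 = 2^1·1; with 3 mod 8 = 3, (2/3) = -1; sign now -1; continue with (1/3)
reached (1/3) = 1, so the symbol is -1

-1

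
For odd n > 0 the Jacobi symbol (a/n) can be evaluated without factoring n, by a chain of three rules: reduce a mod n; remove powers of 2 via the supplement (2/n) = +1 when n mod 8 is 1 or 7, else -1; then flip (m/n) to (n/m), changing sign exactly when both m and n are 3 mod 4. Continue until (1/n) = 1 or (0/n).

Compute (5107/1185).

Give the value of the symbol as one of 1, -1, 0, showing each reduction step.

(5107/1185): 5107 mod 1185 = 367, so (5107/1185) = (367/1185)
flip (367/1185) -> (1185/367): both odd, 367 mod 4 = 3, 1185 mod 4 = 1, so the flip contributes +1; sign now +1
(1185/367): 1185 mod 367 = 84, so (1185/367) = (84/367)
factor out 2^2: 84 = 2^2·21; with 367 mod 8 = 7, (2/367) = +1; sign now +1; continue with (21/367)
flip (21/367) -> (367/21): both odd, 21 mod 4 = 1, 367 mod 4 = 3, so the flip contributes +1; sign now +1
(367/21): 367 mod 21 = 10, so (367/21) = (10/21)
factor out 2^1: 10 = 2^1·5; with 21 mod 8 = 5, (2/21) = -1; sign now -1; continue with (5/21)
flip (5/21) -> (21/5): both odd, 5 mod 4 = 1, 21 mod 4 = 1, so the flip contributes +1; sign now -1
(21/5): 21 mod 5 = 1, so (21/5) = (1/5)
reached (1/5) = 1, so the symbol is -1

-1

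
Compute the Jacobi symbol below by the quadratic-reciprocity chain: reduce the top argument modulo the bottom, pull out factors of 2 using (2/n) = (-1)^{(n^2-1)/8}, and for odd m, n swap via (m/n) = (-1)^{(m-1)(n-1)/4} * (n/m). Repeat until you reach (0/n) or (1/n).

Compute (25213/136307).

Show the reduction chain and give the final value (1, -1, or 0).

-1

flip (25213/136307) -> (136307/25213): both odd, 25213 mod 4 = 1, 136307 mod 4 = 3, so the flip contributes +1; sign now +1
(136307/25213): 136307 mod 25213 = 10242, so (136307/25213) = (10242/25213)
factor out 2^1: 10242 = 2^1·5121; with 25213 mod 8 = 5, (2/25213) = -1; sign now -1; continue with (5121/25213)
flip (5121/25213) -> (25213/5121): both odd, 5121 mod 4 = 1, 25213 mod 4 = 1, so the flip contributes +1; sign now -1
(25213/5121): 25213 mod 5121 = 4729, so (25213/5121) = (4729/5121)
flip (4729/5121) -> (5121/4729): both odd, 4729 mod 4 = 1, 5121 mod 4 = 1, so the flip contributes +1; sign now -1
(5121/4729): 5121 mod 4729 = 392, so (5121/4729) = (392/4729)
factor out 2^3: 392 = 2^3·49; with 4729 mod 8 = 1, (2/4729) = +1; sign now -1; continue with (49/4729)
flip (49/4729) -> (4729/49): both odd, 49 mod 4 = 1, 4729 mod 4 = 1, so the flip contributes +1; sign now -1
(4729/49): 4729 mod 49 = 25, so (4729/49) = (25/49)
flip (25/49) -> (49/25): both odd, 25 mod 4 = 1, 49 mod 4 = 1, so the flip contributes +1; sign now -1
(49/25): 49 mod 25 = 24, so (49/25) = (24/25)
factor out 2^3: 24 = 2^3·3; with 25 mod 8 = 1, (2/25) = +1; sign now -1; continue with (3/25)
flip (3/25) -> (25/3): both odd, 3 mod 4 = 3, 25 mod 4 = 1, so the flip contributes +1; sign now -1
(25/3): 25 mod 3 = 1, so (25/3) = (1/3)
reached (1/3) = 1, so the symbol is -1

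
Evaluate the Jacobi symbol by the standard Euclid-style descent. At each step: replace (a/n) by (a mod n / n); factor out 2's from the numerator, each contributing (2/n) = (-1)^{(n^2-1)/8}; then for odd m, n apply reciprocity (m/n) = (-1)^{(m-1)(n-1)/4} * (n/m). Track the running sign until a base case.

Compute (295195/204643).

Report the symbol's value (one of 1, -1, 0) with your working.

1

(295195/204643) = (90552/204643)   [reduce mod 204643]
90552 = 2^3·11319; (2/204643) = -1 since 204643 mod 8 = 3, so (90552/204643) = (-1)^3·(11319/204643); sign now -1
reciprocity: (11319/204643) = -1·(204643/11319) since 11319 mod 4 = 3, 204643 mod 4 = 3; sign now +1
(204643/11319) = (901/11319)   [reduce mod 11319]
reciprocity: (901/11319) = +1·(11319/901) since 901 mod 4 = 1, 11319 mod 4 = 3; sign now +1
(11319/901) = (507/901)   [reduce mod 901]
reciprocity: (507/901) = +1·(901/507) since 507 mod 4 = 3, 901 mod 4 = 1; sign now +1
(901/507) = (394/507)   [reduce mod 507]
394 = 2^1·197; (2/507) = -1 since 507 mod 8 = 3, so (394/507) = (-1)^1·(197/507); sign now -1
reciprocity: (197/507) = +1·(507/197) since 197 mod 4 = 1, 507 mod 4 = 3; sign now -1
(507/197) = (113/197)   [reduce mod 197]
reciprocity: (113/197) = +1·(197/113) since 113 mod 4 = 1, 197 mod 4 = 1; sign now -1
(197/113) = (84/113)   [reduce mod 113]
84 = 2^2·21; (2/113) = +1 since 113 mod 8 = 1, so (84/113) = (+1)^2·(21/113); sign now -1
reciprocity: (21/113) = +1·(113/21) since 21 mod 4 = 1, 113 mod 4 = 1; sign now -1
(113/21) = (8/21)   [reduce mod 21]
8 = 2^3·1; (2/21) = -1 since 21 mod 8 = 5, so (8/21) = (-1)^3·(1/21); sign now +1
(1/21) = 1; final value = sign = +1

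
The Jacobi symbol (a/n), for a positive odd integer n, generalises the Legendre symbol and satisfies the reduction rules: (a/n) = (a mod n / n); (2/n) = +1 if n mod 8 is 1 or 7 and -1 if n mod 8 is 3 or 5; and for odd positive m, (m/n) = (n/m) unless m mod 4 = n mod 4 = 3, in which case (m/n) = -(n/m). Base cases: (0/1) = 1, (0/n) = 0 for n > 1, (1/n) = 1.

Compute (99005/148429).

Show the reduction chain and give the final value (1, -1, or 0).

flip (99005/148429) -> (148429/99005): both odd, 99005 mod 4 = 1, 148429 mod 4 = 1, so the flip contributes +1; sign now +1
(148429/99005): 148429 mod 99005 = 49424, so (148429/99005) = (49424/99005)
factor out 2^4: 49424 = 2^4·3089; with 99005 mod 8 = 5, (2/99005) = -1; sign now +1; continue with (3089/99005)
flip (3089/99005) -> (99005/3089): both odd, 3089 mod 4 = 1, 99005 mod 4 = 1, so the flip contributes +1; sign now +1
(99005/3089): 99005 mod 3089 = 157, so (99005/3089) = (157/3089)
flip (157/3089) -> (3089/157): both odd, 157 mod 4 = 1, 3089 mod 4 = 1, so the flip contributes +1; sign now +1
(3089/157): 3089 mod 157 = 106, so (3089/157) = (106/157)
factor out 2^1: 106 = 2^1·53; with 157 mod 8 = 5, (2/157) = -1; sign now -1; continue with (53/157)
flip (53/157) -> (157/53): both odd, 53 mod 4 = 1, 157 mod 4 = 1, so the flip contributes +1; sign now -1
(157/53): 157 mod 53 = 51, so (157/53) = (51/53)
flip (51/53) -> (53/51): both odd, 51 mod 4 = 3, 53 mod 4 = 1, so the flip contributes +1; sign now -1
(53/51): 53 mod 51 = 2, so (53/51) = (2/51)
factor out 2^1: 2 = 2^1·1; with 51 mod 8 = 3, (2/51) = -1; sign now +1; continue with (1/51)
reached (1/51) = 1, so the symbol is +1

1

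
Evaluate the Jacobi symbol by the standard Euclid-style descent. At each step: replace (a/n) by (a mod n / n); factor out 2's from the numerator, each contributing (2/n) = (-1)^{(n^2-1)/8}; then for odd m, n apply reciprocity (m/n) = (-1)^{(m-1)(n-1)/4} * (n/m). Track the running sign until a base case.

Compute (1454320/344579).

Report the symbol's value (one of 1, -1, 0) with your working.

1

(1454320/344579): 1454320 mod 344579 = 76004, so (1454320/344579) = (76004/344579)
factor out 2^2: 76004 = 2^2·19001; with 344579 mod 8 = 3, (2/344579) = -1; sign now +1; continue with (19001/344579)
flip (19001/344579) -> (344579/19001): both odd, 19001 mod 4 = 1, 344579 mod 4 = 3, so the flip contributes +1; sign now +1
(344579/19001): 344579 mod 19001 = 2561, so (344579/19001) = (2561/19001)
flip (2561/19001) -> (19001/2561): both odd, 2561 mod 4 = 1, 19001 mod 4 = 1, so the flip contributes +1; sign now +1
(19001/2561): 19001 mod 2561 = 1074, so (19001/2561) = (1074/2561)
factor out 2^1: 1074 = 2^1·537; with 2561 mod 8 = 1, (2/2561) = +1; sign now +1; continue with (537/2561)
flip (537/2561) -> (2561/537): both odd, 537 mod 4 = 1, 2561 mod 4 = 1, so the flip contributes +1; sign now +1
(2561/537): 2561 mod 537 = 413, so (2561/537) = (413/537)
flip (413/537) -> (537/413): both odd, 413 mod 4 = 1, 537 mod 4 = 1, so the flip contributes +1; sign now +1
(537/413): 537 mod 413 = 124, so (537/413) = (124/413)
factor out 2^2: 124 = 2^2·31; with 413 mod 8 = 5, (2/413) = -1; sign now +1; continue with (31/413)
flip (31/413) -> (413/31): both odd, 31 mod 4 = 3, 413 mod 4 = 1, so the flip contributes +1; sign now +1
(413/31): 413 mod 31 = 10, so (413/31) = (10/31)
factor out 2^1: 10 = 2^1·5; with 31 mod 8 = 7, (2/31) = +1; sign now +1; continue with (5/31)
flip (5/31) -> (31/5): both odd, 5 mod 4 = 1, 31 mod 4 = 3, so the flip contributes +1; sign now +1
(31/5): 31 mod 5 = 1, so (31/5) = (1/5)
reached (1/5) = 1, so the symbol is +1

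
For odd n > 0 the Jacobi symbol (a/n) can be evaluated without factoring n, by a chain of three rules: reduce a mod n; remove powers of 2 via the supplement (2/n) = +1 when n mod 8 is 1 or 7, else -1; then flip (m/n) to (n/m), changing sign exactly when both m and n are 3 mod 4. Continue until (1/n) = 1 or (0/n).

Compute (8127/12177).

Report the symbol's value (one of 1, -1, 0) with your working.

reciprocity: (8127/12177) = +1·(12177/8127) since 8127 mod 4 = 3, 12177 mod 4 = 1; sign now +1
(12177/8127) = (4050/8127)   [reduce mod 8127]
4050 = 2^1·2025; (2/8127) = +1 since 8127 mod 8 = 7, so (4050/8127) = (+1)^1·(2025/8127); sign now +1
reciprocity: (2025/8127) = +1·(8127/2025) since 2025 mod 4 = 1, 8127 mod 4 = 3; sign now +1
(8127/2025) = (27/2025)   [reduce mod 2025]
reciprocity: (27/2025) = +1·(2025/27) since 27 mod 4 = 3, 2025 mod 4 = 1; sign now +1
(2025/27) = (0/27)   [reduce mod 27]
(0/27) = 0   [gcd(a, n) > 1]; final value = 0

0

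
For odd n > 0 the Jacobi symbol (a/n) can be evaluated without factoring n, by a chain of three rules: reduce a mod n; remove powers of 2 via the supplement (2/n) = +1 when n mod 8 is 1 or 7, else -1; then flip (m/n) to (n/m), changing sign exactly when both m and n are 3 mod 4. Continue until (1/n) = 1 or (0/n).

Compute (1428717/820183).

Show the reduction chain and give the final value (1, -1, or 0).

(1428717/820183) = (608534/820183)   [reduce mod 820183]
608534 = 2^1·304267; (2/820183) = +1 since 820183 mod 8 = 7, so (608534/820183) = (+1)^1·(304267/820183); sign now +1
reciprocity: (304267/820183) = -1·(820183/304267) since 304267 mod 4 = 3, 820183 mod 4 = 3; sign now -1
(820183/304267) = (211649/304267)   [reduce mod 304267]
reciprocity: (211649/304267) = +1·(304267/211649) since 211649 mod 4 = 1, 304267 mod 4 = 3; sign now -1
(304267/211649) = (92618/211649)   [reduce mod 211649]
92618 = 2^1·46309; (2/211649) = +1 since 211649 mod 8 = 1, so (92618/211649) = (+1)^1·(46309/211649); sign now -1
reciprocity: (46309/211649) = +1·(211649/46309) since 46309 mod 4 = 1, 211649 mod 4 = 1; sign now -1
(211649/46309) = (26413/46309)   [reduce mod 46309]
reciprocity: (26413/46309) = +1·(46309/26413) since 26413 mod 4 = 1, 46309 mod 4 = 1; sign now -1
(46309/26413) = (19896/26413)   [reduce mod 26413]
19896 = 2^3·2487; (2/26413) = -1 since 26413 mod 8 = 5, so (19896/26413) = (-1)^3·(2487/26413); sign now +1
reciprocity: (2487/26413) = +1·(26413/2487) since 2487 mod 4 = 3, 26413 mod 4 = 1; sign now +1
(26413/2487) = (1543/2487)   [reduce mod 2487]
reciprocity: (1543/2487) = -1·(2487/1543) since 1543 mod 4 = 3, 2487 mod 4 = 3; sign now -1
(2487/1543) = (944/1543)   [reduce mod 1543]
944 = 2^4·59; (2/1543) = +1 since 1543 mod 8 = 7, so (944/1543) = (+1)^4·(59/1543); sign now -1
reciprocity: (59/1543) = -1·(1543/59) since 59 mod 4 = 3, 1543 mod 4 = 3; sign now +1
(1543/59) = (9/59)   [reduce mod 59]
reciprocity: (9/59) = +1·(59/9) since 9 mod 4 = 1, 59 mod 4 = 3; sign now +1
(59/9) = (5/9)   [reduce mod 9]
reciprocity: (5/9) = +1·(9/5) since 5 mod 4 = 1, 9 mod 4 = 1; sign now +1
(9/5) = (4/5)   [reduce mod 5]
4 = 2^2·1; (2/5) = -1 since 5 mod 8 = 5, so (4/5) = (-1)^2·(1/5); sign now +1
(1/5) = 1; final value = sign = +1

1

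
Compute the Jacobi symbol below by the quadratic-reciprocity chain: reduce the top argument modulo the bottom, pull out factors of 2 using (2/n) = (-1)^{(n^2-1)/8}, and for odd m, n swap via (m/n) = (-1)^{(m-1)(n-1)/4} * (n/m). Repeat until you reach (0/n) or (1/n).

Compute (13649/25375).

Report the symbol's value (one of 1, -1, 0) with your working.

1

reciprocity: (13649/25375) = +1·(25375/13649) since 13649 mod 4 = 1, 25375 mod 4 = 3; sign now +1
(25375/13649) = (11726/13649)   [reduce mod 13649]
11726 = 2^1·5863; (2/13649) = +1 since 13649 mod 8 = 1, so (11726/13649) = (+1)^1·(5863/13649); sign now +1
reciprocity: (5863/13649) = +1·(13649/5863) since 5863 mod 4 = 3, 13649 mod 4 = 1; sign now +1
(13649/5863) = (1923/5863)   [reduce mod 5863]
reciprocity: (1923/5863) = -1·(5863/1923) since 1923 mod 4 = 3, 5863 mod 4 = 3; sign now -1
(5863/1923) = (94/1923)   [reduce mod 1923]
94 = 2^1·47; (2/1923) = -1 since 1923 mod 8 = 3, so (94/1923) = (-1)^1·(47/1923); sign now +1
reciprocity: (47/1923) = -1·(1923/47) since 47 mod 4 = 3, 1923 mod 4 = 3; sign now -1
(1923/47) = (43/47)   [reduce mod 47]
reciprocity: (43/47) = -1·(47/43) since 43 mod 4 = 3, 47 mod 4 = 3; sign now +1
(47/43) = (4/43)   [reduce mod 43]
4 = 2^2·1; (2/43) = -1 since 43 mod 8 = 3, so (4/43) = (-1)^2·(1/43); sign now +1
(1/43) = 1; final value = sign = +1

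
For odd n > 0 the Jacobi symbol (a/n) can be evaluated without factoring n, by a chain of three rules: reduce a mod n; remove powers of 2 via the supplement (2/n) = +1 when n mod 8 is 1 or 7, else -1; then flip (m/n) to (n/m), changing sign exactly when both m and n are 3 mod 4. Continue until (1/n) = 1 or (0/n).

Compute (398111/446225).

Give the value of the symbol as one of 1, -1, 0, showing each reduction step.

1

flip (398111/446225) -> (446225/398111): both odd, 398111 mod 4 = 3, 446225 mod 4 = 1, so the flip contributes +1; sign now +1
(446225/398111): 446225 mod 398111 = 48114, so (446225/398111) = (48114/398111)
factor out 2^1: 48114 = 2^1·24057; with 398111 mod 8 = 7, (2/398111) = +1; sign now +1; continue with (24057/398111)
flip (24057/398111) -> (398111/24057): both odd, 24057 mod 4 = 1, 398111 mod 4 = 3, so the flip contributes +1; sign now +1
(398111/24057): 398111 mod 24057 = 13199, so (398111/24057) = (13199/24057)
flip (13199/24057) -> (24057/13199): both odd, 13199 mod 4 = 3, 24057 mod 4 = 1, so the flip contributes +1; sign now +1
(24057/13199): 24057 mod 13199 = 10858, so (24057/13199) = (10858/13199)
factor out 2^1: 10858 = 2^1·5429; with 13199 mod 8 = 7, (2/13199) = +1; sign now +1; continue with (5429/13199)
flip (5429/13199) -> (13199/5429): both odd, 5429 mod 4 = 1, 13199 mod 4 = 3, so the flip contributes +1; sign now +1
(13199/5429): 13199 mod 5429 = 2341, so (13199/5429) = (2341/5429)
flip (2341/5429) -> (5429/2341): both odd, 2341 mod 4 = 1, 5429 mod 4 = 1, so the flip contributes +1; sign now +1
(5429/2341): 5429 mod 2341 = 747, so (5429/2341) = (747/2341)
flip (747/2341) -> (2341/747): both odd, 747 mod 4 = 3, 2341 mod 4 = 1, so the flip contributes +1; sign now +1
(2341/747): 2341 mod 747 = 100, so (2341/747) = (100/747)
factor out 2^2: 100 = 2^2·25; with 747 mod 8 = 3, (2/747) = -1; sign now +1; continue with (25/747)
flip (25/747) -> (747/25): both odd, 25 mod 4 = 1, 747 mod 4 = 3, so the flip contributes +1; sign now +1
(747/25): 747 mod 25 = 22, so (747/25) = (22/25)
factor out 2^1: 22 = 2^1·11; with 25 mod 8 = 1, (2/25) = +1; sign now +1; continue with (11/25)
flip (11/25) -> (25/11): both odd, 11 mod 4 = 3, 25 mod 4 = 1, so the flip contributes +1; sign now +1
(25/11): 25 mod 11 = 3, so (25/11) = (3/11)
flip (3/11) -> (11/3): both odd, 3 mod 4 = 3, 11 mod 4 = 3, so the flip contributes -1; sign now -1
(11/3): 11 mod 3 = 2, so (11/3) = (2/3)
factor out 2^1: 2 = 2^1·1; with 3 mod 8 = 3, (2/3) = -1; sign now +1; continue with (1/3)
reached (1/3) = 1, so the symbol is +1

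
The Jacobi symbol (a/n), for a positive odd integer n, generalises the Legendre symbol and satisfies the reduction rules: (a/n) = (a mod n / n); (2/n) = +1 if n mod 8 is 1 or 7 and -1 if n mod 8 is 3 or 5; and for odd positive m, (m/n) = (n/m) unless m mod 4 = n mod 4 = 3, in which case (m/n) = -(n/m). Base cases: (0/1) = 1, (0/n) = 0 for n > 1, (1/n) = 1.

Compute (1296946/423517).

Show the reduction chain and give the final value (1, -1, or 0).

(1296946/423517) = (26395/423517)   [reduce mod 423517]
reciprocity: (26395/423517) = +1·(423517/26395) since 26395 mod 4 = 3, 423517 mod 4 = 1; sign now +1
(423517/26395) = (1197/26395)   [reduce mod 26395]
reciprocity: (1197/26395) = +1·(26395/1197) since 1197 mod 4 = 1, 26395 mod 4 = 3; sign now +1
(26395/1197) = (61/1197)   [reduce mod 1197]
reciprocity: (61/1197) = +1·(1197/61) since 61 mod 4 = 1, 1197 mod 4 = 1; sign now +1
(1197/61) = (38/61)   [reduce mod 61]
38 = 2^1·19; (2/61) = -1 since 61 mod 8 = 5, so (38/61) = (-1)^1·(19/61); sign now -1
reciprocity: (19/61) = +1·(61/19) since 19 mod 4 = 3, 61 mod 4 = 1; sign now -1
(61/19) = (4/19)   [reduce mod 19]
4 = 2^2·1; (2/19) = -1 since 19 mod 8 = 3, so (4/19) = (-1)^2·(1/19); sign now -1
(1/19) = 1; final value = sign = -1

-1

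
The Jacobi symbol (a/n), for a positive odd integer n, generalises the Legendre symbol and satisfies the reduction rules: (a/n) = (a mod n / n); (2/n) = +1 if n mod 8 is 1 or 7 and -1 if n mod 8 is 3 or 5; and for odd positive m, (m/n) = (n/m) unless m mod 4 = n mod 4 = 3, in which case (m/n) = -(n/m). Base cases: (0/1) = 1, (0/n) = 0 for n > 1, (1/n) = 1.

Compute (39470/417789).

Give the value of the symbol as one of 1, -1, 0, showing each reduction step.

-1

39470 = 2^1·19735; (2/417789) = -1 since 417789 mod 8 = 5, so (39470/417789) = (-1)^1·(19735/417789); sign now -1
reciprocity: (19735/417789) = +1·(417789/19735) since 19735 mod 4 = 3, 417789 mod 4 = 1; sign now -1
(417789/19735) = (3354/19735)   [reduce mod 19735]
3354 = 2^1·1677; (2/19735) = +1 since 19735 mod 8 = 7, so (3354/19735) = (+1)^1·(1677/19735); sign now -1
reciprocity: (1677/19735) = +1·(19735/1677) since 1677 mod 4 = 1, 19735 mod 4 = 3; sign now -1
(19735/1677) = (1288/1677)   [reduce mod 1677]
1288 = 2^3·161; (2/1677) = -1 since 1677 mod 8 = 5, so (1288/1677) = (-1)^3·(161/1677); sign now +1
reciprocity: (161/1677) = +1·(1677/161) since 161 mod 4 = 1, 1677 mod 4 = 1; sign now +1
(1677/161) = (67/161)   [reduce mod 161]
reciprocity: (67/161) = +1·(161/67) since 67 mod 4 = 3, 161 mod 4 = 1; sign now +1
(161/67) = (27/67)   [reduce mod 67]
reciprocity: (27/67) = -1·(67/27) since 27 mod 4 = 3, 67 mod 4 = 3; sign now -1
(67/27) = (13/27)   [reduce mod 27]
reciprocity: (13/27) = +1·(27/13) since 13 mod 4 = 1, 27 mod 4 = 3; sign now -1
(27/13) = (1/13)   [reduce mod 13]
(1/13) = 1; final value = sign = -1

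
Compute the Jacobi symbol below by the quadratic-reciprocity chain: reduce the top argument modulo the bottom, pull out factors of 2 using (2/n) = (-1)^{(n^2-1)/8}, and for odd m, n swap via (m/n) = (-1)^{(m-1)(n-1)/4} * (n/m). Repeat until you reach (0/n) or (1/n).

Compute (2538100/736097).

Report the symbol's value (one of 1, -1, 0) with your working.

1

(2538100/736097): 2538100 mod 736097 = 329809, so (2538100/736097) = (329809/736097)
flip (329809/736097) -> (736097/329809): both odd, 329809 mod 4 = 1, 736097 mod 4 = 1, so the flip contributes +1; sign now +1
(736097/329809): 736097 mod 329809 = 76479, so (736097/329809) = (76479/329809)
flip (76479/329809) -> (329809/76479): both odd, 76479 mod 4 = 3, 329809 mod 4 = 1, so the flip contributes +1; sign now +1
(329809/76479): 329809 mod 76479 = 23893, so (329809/76479) = (23893/76479)
flip (23893/76479) -> (76479/23893): both odd, 23893 mod 4 = 1, 76479 mod 4 = 3, so the flip contributes +1; sign now +1
(76479/23893): 76479 mod 23893 = 4800, so (76479/23893) = (4800/23893)
factor out 2^6: 4800 = 2^6·75; with 23893 mod 8 = 5, (2/23893) = -1; sign now +1; continue with (75/23893)
flip (75/23893) -> (23893/75): both odd, 75 mod 4 = 3, 23893 mod 4 = 1, so the flip contributes +1; sign now +1
(23893/75): 23893 mod 75 = 43, so (23893/75) = (43/75)
flip (43/75) -> (75/43): both odd, 43 mod 4 = 3, 75 mod 4 = 3, so the flip contributes -1; sign now -1
(75/43): 75 mod 43 = 32, so (75/43) = (32/43)
factor out 2^5: 32 = 2^5·1; with 43 mod 8 = 3, (2/43) = -1; sign now +1; continue with (1/43)
reached (1/43) = 1, so the symbol is +1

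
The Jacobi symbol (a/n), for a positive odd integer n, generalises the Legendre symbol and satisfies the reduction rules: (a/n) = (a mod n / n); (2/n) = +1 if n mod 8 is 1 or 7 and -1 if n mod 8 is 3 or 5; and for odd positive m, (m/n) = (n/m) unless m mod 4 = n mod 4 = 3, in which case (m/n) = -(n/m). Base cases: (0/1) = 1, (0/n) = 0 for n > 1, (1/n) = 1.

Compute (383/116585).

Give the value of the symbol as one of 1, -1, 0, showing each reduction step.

flip (383/116585) -> (116585/383): both odd, 383 mod 4 = 3, 116585 mod 4 = 1, so the flip contributes +1; sign now +1
(116585/383): 116585 mod 383 = 153, so (116585/383) = (153/383)
flip (153/383) -> (383/153): both odd, 153 mod 4 = 1, 383 mod 4 = 3, so the flip contributes +1; sign now +1
(383/153): 383 mod 153 = 77, so (383/153) = (77/153)
flip (77/153) -> (153/77): both odd, 77 mod 4 = 1, 153 mod 4 = 1, so the flip contributes +1; sign now +1
(153/77): 153 mod 77 = 76, so (153/77) = (76/77)
factor out 2^2: 76 = 2^2·19; with 77 mod 8 = 5, (2/77) = -1; sign now +1; continue with (19/77)
flip (19/77) -> (77/19): both odd, 19 mod 4 = 3, 77 mod 4 = 1, so the flip contributes +1; sign now +1
(77/19): 77 mod 19 = 1, so (77/19) = (1/19)
reached (1/19) = 1, so the symbol is +1

1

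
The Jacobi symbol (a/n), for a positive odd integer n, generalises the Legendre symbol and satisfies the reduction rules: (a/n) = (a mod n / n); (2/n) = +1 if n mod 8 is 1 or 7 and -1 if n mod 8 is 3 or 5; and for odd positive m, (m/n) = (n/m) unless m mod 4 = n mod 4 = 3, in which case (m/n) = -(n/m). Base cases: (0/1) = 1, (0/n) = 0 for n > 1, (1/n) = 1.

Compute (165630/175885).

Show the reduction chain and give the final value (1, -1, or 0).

165630 = 2^1·82815; (2/175885) = -1 since 175885 mod 8 = 5, so (165630/175885) = (-1)^1·(82815/175885); sign now -1
reciprocity: (82815/175885) = +1·(175885/82815) since 82815 mod 4 = 3, 175885 mod 4 = 1; sign now -1
(175885/82815) = (10255/82815)   [reduce mod 82815]
reciprocity: (10255/82815) = -1·(82815/10255) since 10255 mod 4 = 3, 82815 mod 4 = 3; sign now +1
(82815/10255) = (775/10255)   [reduce mod 10255]
reciprocity: (775/10255) = -1·(10255/775) since 775 mod 4 = 3, 10255 mod 4 = 3; sign now -1
(10255/775) = (180/775)   [reduce mod 775]
180 = 2^2·45; (2/775) = +1 since 775 mod 8 = 7, so (180/775) = (+1)^2·(45/775); sign now -1
reciprocity: (45/775) = +1·(775/45) since 45 mod 4 = 1, 775 mod 4 = 3; sign now -1
(775/45) = (10/45)   [reduce mod 45]
10 = 2^1·5; (2/45) = -1 since 45 mod 8 = 5, so (10/45) = (-1)^1·(5/45); sign now +1
reciprocity: (5/45) = +1·(45/5) since 5 mod 4 = 1, 45 mod 4 = 1; sign now +1
(45/5) = (0/5)   [reduce mod 5]
(0/5) = 0   [gcd(a, n) > 1]; final value = 0

0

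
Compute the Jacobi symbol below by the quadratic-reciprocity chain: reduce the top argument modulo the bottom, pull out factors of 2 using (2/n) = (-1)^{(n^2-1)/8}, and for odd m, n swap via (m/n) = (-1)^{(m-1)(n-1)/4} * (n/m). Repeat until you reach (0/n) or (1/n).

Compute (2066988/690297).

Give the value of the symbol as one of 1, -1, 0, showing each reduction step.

(2066988/690297) = (686394/690297)   [reduce mod 690297]
686394 = 2^1·343197; (2/690297) = +1 since 690297 mod 8 = 1, so (686394/690297) = (+1)^1·(343197/690297); sign now +1
reciprocity: (343197/690297) = +1·(690297/343197) since 343197 mod 4 = 1, 690297 mod 4 = 1; sign now +1
(690297/343197) = (3903/343197)   [reduce mod 343197]
reciprocity: (3903/343197) = +1·(343197/3903) since 3903 mod 4 = 3, 343197 mod 4 = 1; sign now +1
(343197/3903) = (3636/3903)   [reduce mod 3903]
3636 = 2^2·909; (2/3903) = +1 since 3903 mod 8 = 7, so (3636/3903) = (+1)^2·(909/3903); sign now +1
reciprocity: (909/3903) = +1·(3903/909) since 909 mod 4 = 1, 3903 mod 4 = 3; sign now +1
(3903/909) = (267/909)   [reduce mod 909]
reciprocity: (267/909) = +1·(909/267) since 267 mod 4 = 3, 909 mod 4 = 1; sign now +1
(909/267) = (108/267)   [reduce mod 267]
108 = 2^2·27; (2/267) = -1 since 267 mod 8 = 3, so (108/267) = (-1)^2·(27/267); sign now +1
reciprocity: (27/267) = -1·(267/27) since 27 mod 4 = 3, 267 mod 4 = 3; sign now -1
(267/27) = (24/27)   [reduce mod 27]
24 = 2^3·3; (2/27) = -1 since 27 mod 8 = 3, so (24/27) = (-1)^3·(3/27); sign now +1
reciprocity: (3/27) = -1·(27/3) since 3 mod 4 = 3, 27 mod 4 = 3; sign now -1
(27/3) = (0/3)   [reduce mod 3]
(0/3) = 0   [gcd(a, n) > 1]; final value = 0

0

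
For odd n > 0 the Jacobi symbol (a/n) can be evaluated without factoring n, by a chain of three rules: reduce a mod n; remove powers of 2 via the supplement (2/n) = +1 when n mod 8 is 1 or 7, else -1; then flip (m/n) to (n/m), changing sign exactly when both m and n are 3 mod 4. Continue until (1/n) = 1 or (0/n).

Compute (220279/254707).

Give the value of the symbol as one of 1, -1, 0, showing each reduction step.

-1

flip (220279/254707) -> (254707/220279): both odd, 220279 mod 4 = 3, 254707 mod 4 = 3, so the flip contributes -1; sign now -1
(254707/220279): 254707 mod 220279 = 34428, so (254707/220279) = (34428/220279)
factor out 2^2: 34428 = 2^2·8607; with 220279 mod 8 = 7, (2/220279) = +1; sign now -1; continue with (8607/220279)
flip (8607/220279) -> (220279/8607): both odd, 8607 mod 4 = 3, 220279 mod 4 = 3, so the flip contributes -1; sign now +1
(220279/8607): 220279 mod 8607 = 5104, so (220279/8607) = (5104/8607)
factor out 2^4: 5104 = 2^4·319; with 8607 mod 8 = 7, (2/8607) = +1; sign now +1; continue with (319/8607)
flip (319/8607) -> (8607/319): both odd, 319 mod 4 = 3, 8607 mod 4 = 3, so the flip contributes -1; sign now -1
(8607/319): 8607 mod 319 = 313, so (8607/319) = (313/319)
flip (313/319) -> (319/313): both odd, 313 mod 4 = 1, 319 mod 4 = 3, so the flip contributes +1; sign now -1
(319/313): 319 mod 313 = 6, so (319/313) = (6/313)
factor out 2^1: 6 = 2^1·3; with 313 mod 8 = 1, (2/313) = +1; sign now -1; continue with (3/313)
flip (3/313) -> (313/3): both odd, 3 mod 4 = 3, 313 mod 4 = 1, so the flip contributes +1; sign now -1
(313/3): 313 mod 3 = 1, so (313/3) = (1/3)
reached (1/3) = 1, so the symbol is -1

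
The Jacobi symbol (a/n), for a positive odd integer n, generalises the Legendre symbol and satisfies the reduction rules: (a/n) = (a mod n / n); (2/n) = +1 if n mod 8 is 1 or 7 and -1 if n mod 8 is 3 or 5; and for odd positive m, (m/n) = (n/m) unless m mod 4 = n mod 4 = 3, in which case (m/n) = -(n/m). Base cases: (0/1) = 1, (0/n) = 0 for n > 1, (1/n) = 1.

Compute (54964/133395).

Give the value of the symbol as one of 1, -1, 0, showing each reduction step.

54964 = 2^2·13741; (2/133395) = -1 since 133395 mod 8 = 3, so (54964/133395) = (-1)^2·(13741/133395); sign now +1
reciprocity: (13741/133395) = +1·(133395/13741) since 13741 mod 4 = 1, 133395 mod 4 = 3; sign now +1
(133395/13741) = (9726/13741)   [reduce mod 13741]
9726 = 2^1·4863; (2/13741) = -1 since 13741 mod 8 = 5, so (9726/13741) = (-1)^1·(4863/13741); sign now -1
reciprocity: (4863/13741) = +1·(13741/4863) since 4863 mod 4 = 3, 13741 mod 4 = 1; sign now -1
(13741/4863) = (4015/4863)   [reduce mod 4863]
reciprocity: (4015/4863) = -1·(4863/4015) since 4015 mod 4 = 3, 4863 mod 4 = 3; sign now +1
(4863/4015) = (848/4015)   [reduce mod 4015]
848 = 2^4·53; (2/4015) = +1 since 4015 mod 8 = 7, so (848/4015) = (+1)^4·(53/4015); sign now +1
reciprocity: (53/4015) = +1·(4015/53) since 53 mod 4 = 1, 4015 mod 4 = 3; sign now +1
(4015/53) = (40/53)   [reduce mod 53]
40 = 2^3·5; (2/53) = -1 since 53 mod 8 = 5, so (40/53) = (-1)^3·(5/53); sign now -1
reciprocity: (5/53) = +1·(53/5) since 5 mod 4 = 1, 53 mod 4 = 1; sign now -1
(53/5) = (3/5)   [reduce mod 5]
reciprocity: (3/5) = +1·(5/3) since 3 mod 4 = 3, 5 mod 4 = 1; sign now -1
(5/3) = (2/3)   [reduce mod 3]
2 = 2^1·1; (2/3) = -1 since 3 mod 8 = 3, so (2/3) = (-1)^1·(1/3); sign now +1
(1/3) = 1; final value = sign = +1

1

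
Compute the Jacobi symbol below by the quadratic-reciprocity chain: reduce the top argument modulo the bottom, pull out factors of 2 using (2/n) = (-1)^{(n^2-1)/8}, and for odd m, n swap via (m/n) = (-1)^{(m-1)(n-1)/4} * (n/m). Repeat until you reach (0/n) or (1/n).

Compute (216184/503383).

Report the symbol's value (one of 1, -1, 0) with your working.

-1

216184 = 2^3·27023; (2/503383) = +1 since 503383 mod 8 = 7, so (216184/503383) = (+1)^3·(27023/503383); sign now +1
reciprocity: (27023/503383) = -1·(503383/27023) since 27023 mod 4 = 3, 503383 mod 4 = 3; sign now -1
(503383/27023) = (16969/27023)   [reduce mod 27023]
reciprocity: (16969/27023) = +1·(27023/16969) since 16969 mod 4 = 1, 27023 mod 4 = 3; sign now -1
(27023/16969) = (10054/16969)   [reduce mod 16969]
10054 = 2^1·5027; (2/16969) = +1 since 16969 mod 8 = 1, so (10054/16969) = (+1)^1·(5027/16969); sign now -1
reciprocity: (5027/16969) = +1·(16969/5027) since 5027 mod 4 = 3, 16969 mod 4 = 1; sign now -1
(16969/5027) = (1888/5027)   [reduce mod 5027]
1888 = 2^5·59; (2/5027) = -1 since 5027 mod 8 = 3, so (1888/5027) = (-1)^5·(59/5027); sign now +1
reciprocity: (59/5027) = -1·(5027/59) since 59 mod 4 = 3, 5027 mod 4 = 3; sign now -1
(5027/59) = (12/59)   [reduce mod 59]
12 = 2^2·3; (2/59) = -1 since 59 mod 8 = 3, so (12/59) = (-1)^2·(3/59); sign now -1
reciprocity: (3/59) = -1·(59/3) since 3 mod 4 = 3, 59 mod 4 = 3; sign now +1
(59/3) = (2/3)   [reduce mod 3]
2 = 2^1·1; (2/3) = -1 since 3 mod 8 = 3, so (2/3) = (-1)^1·(1/3); sign now -1
(1/3) = 1; final value = sign = -1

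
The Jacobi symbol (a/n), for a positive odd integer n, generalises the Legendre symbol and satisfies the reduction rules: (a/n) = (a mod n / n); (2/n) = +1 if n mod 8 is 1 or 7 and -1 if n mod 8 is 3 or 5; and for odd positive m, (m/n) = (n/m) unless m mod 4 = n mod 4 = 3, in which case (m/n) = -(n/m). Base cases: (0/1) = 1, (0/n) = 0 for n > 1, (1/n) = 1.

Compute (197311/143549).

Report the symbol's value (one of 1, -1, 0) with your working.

(197311/143549) = (53762/143549)   [reduce mod 143549]
53762 = 2^1·26881; (2/143549) = -1 since 143549 mod 8 = 5, so (53762/143549) = (-1)^1·(26881/143549); sign now -1
reciprocity: (26881/143549) = +1·(143549/26881) since 26881 mod 4 = 1, 143549 mod 4 = 1; sign now -1
(143549/26881) = (9144/26881)   [reduce mod 26881]
9144 = 2^3·1143; (2/26881) = +1 since 26881 mod 8 = 1, so (9144/26881) = (+1)^3·(1143/26881); sign now -1
reciprocity: (1143/26881) = +1·(26881/1143) since 1143 mod 4 = 3, 26881 mod 4 = 1; sign now -1
(26881/1143) = (592/1143)   [reduce mod 1143]
592 = 2^4·37; (2/1143) = +1 since 1143 mod 8 = 7, so (592/1143) = (+1)^4·(37/1143); sign now -1
reciprocity: (37/1143) = +1·(1143/37) since 37 mod 4 = 1, 1143 mod 4 = 3; sign now -1
(1143/37) = (33/37)   [reduce mod 37]
reciprocity: (33/37) = +1·(37/33) since 33 mod 4 = 1, 37 mod 4 = 1; sign now -1
(37/33) = (4/33)   [reduce mod 33]
4 = 2^2·1; (2/33) = +1 since 33 mod 8 = 1, so (4/33) = (+1)^2·(1/33); sign now -1
(1/33) = 1; final value = sign = -1

-1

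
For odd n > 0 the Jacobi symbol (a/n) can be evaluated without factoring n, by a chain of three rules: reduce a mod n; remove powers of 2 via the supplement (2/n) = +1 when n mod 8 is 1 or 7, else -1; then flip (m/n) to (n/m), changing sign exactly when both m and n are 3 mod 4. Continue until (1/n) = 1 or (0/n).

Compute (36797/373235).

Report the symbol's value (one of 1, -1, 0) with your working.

1

flip (36797/373235) -> (373235/36797): both odd, 36797 mod 4 = 1, 373235 mod 4 = 3, so the flip contributes +1; sign now +1
(373235/36797): 373235 mod 36797 = 5265, so (373235/36797) = (5265/36797)
flip (5265/36797) -> (36797/5265): both odd, 5265 mod 4 = 1, 36797 mod 4 = 1, so the flip contributes +1; sign now +1
(36797/5265): 36797 mod 5265 = 5207, so (36797/5265) = (5207/5265)
flip (5207/5265) -> (5265/5207): both odd, 5207 mod 4 = 3, 5265 mod 4 = 1, so the flip contributes +1; sign now +1
(5265/5207): 5265 mod 5207 = 58, so (5265/5207) = (58/5207)
factor out 2^1: 58 = 2^1·29; with 5207 mod 8 = 7, (2/5207) = +1; sign now +1; continue with (29/5207)
flip (29/5207) -> (5207/29): both odd, 29 mod 4 = 1, 5207 mod 4 = 3, so the flip contributes +1; sign now +1
(5207/29): 5207 mod 29 = 16, so (5207/29) = (16/29)
factor out 2^4: 16 = 2^4·1; with 29 mod 8 = 5, (2/29) = -1; sign now +1; continue with (1/29)
reached (1/29) = 1, so the symbol is +1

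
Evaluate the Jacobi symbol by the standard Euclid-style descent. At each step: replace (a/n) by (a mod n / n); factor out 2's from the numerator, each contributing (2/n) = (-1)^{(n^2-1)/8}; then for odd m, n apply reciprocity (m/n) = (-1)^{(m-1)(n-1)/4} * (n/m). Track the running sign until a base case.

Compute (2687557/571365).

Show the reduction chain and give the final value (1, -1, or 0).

(2687557/571365) = (402097/571365)   [reduce mod 571365]
reciprocity: (402097/571365) = +1·(571365/402097) since 402097 mod 4 = 1, 571365 mod 4 = 1; sign now +1
(571365/402097) = (169268/402097)   [reduce mod 402097]
169268 = 2^2·42317; (2/402097) = +1 since 402097 mod 8 = 1, so (169268/402097) = (+1)^2·(42317/402097); sign now +1
reciprocity: (42317/402097) = +1·(402097/42317) since 42317 mod 4 = 1, 402097 mod 4 = 1; sign now +1
(402097/42317) = (21244/42317)   [reduce mod 42317]
21244 = 2^2·5311; (2/42317) = -1 since 42317 mod 8 = 5, so (21244/42317) = (-1)^2·(5311/42317); sign now +1
reciprocity: (5311/42317) = +1·(42317/5311) since 5311 mod 4 = 3, 42317 mod 4 = 1; sign now +1
(42317/5311) = (5140/5311)   [reduce mod 5311]
5140 = 2^2·1285; (2/5311) = +1 since 5311 mod 8 = 7, so (5140/5311) = (+1)^2·(1285/5311); sign now +1
reciprocity: (1285/5311) = +1·(5311/1285) since 1285 mod 4 = 1, 5311 mod 4 = 3; sign now +1
(5311/1285) = (171/1285)   [reduce mod 1285]
reciprocity: (171/1285) = +1·(1285/171) since 171 mod 4 = 3, 1285 mod 4 = 1; sign now +1
(1285/171) = (88/171)   [reduce mod 171]
88 = 2^3·11; (2/171) = -1 since 171 mod 8 = 3, so (88/171) = (-1)^3·(11/171); sign now -1
reciprocity: (11/171) = -1·(171/11) since 11 mod 4 = 3, 171 mod 4 = 3; sign now +1
(171/11) = (6/11)   [reduce mod 11]
6 = 2^1·3; (2/11) = -1 since 11 mod 8 = 3, so (6/11) = (-1)^1·(3/11); sign now -1
reciprocity: (3/11) = -1·(11/3) since 3 mod 4 = 3, 11 mod 4 = 3; sign now +1
(11/3) = (2/3)   [reduce mod 3]
2 = 2^1·1; (2/3) = -1 since 3 mod 8 = 3, so (2/3) = (-1)^1·(1/3); sign now -1
(1/3) = 1; final value = sign = -1

-1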